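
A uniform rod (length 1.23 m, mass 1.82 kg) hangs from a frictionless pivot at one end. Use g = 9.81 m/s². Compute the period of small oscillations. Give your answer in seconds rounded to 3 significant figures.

1.82 s

For a physical pendulum T = 2π√(I/(mgd)), with d = 0.6150 m from pivot to centre of mass.
I_cm = mL²/12 = 1.82 × 1.23²/12 = 0.2295 kg·m²; I = I_cm + md² = 0.2295 + 1.82 × 0.6150² = 0.9178 kg·m².
T = 2π√(0.9178/(1.82 × 9.81 × 0.6150)) = 1.82 s.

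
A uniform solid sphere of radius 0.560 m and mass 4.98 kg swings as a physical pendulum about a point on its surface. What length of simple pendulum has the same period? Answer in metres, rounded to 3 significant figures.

0.784 m

The equivalent simple-pendulum length is L_eq = I/(md), where I is about the pivot and d = 0.5600 m.
I_cm = (2/5)mR² = 0.6247 kg·m², so I = I_cm + md² = 0.6247 + 1.562 = 2.186 kg·m².
L_eq = 2.186/(4.98 × 0.5600) = 0.784 m.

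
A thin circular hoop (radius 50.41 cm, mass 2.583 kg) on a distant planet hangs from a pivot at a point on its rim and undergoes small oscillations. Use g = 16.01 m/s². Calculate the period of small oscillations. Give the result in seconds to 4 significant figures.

I_cm = mr² = 0.65638 kg·m². The pivot is at distance d = 0.5041 m from the centre of mass.
By the parallel-axis theorem, I = I_cm + md² = 0.65638 + 0.65638 = 1.3128 kg·m².
T = 2π√(I/(mgd)) = 2π√(1.3128/(2.583 × 16.01 × 0.5041)) = 1.577 s.

1.577 s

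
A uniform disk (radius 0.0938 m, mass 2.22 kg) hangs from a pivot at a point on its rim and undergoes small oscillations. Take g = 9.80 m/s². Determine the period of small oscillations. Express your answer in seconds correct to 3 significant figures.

I_cm = ½mr² = 0.009766 kg·m². The pivot is at distance d = 0.0938 m from the centre of mass.
By the parallel-axis theorem, I = I_cm + md² = 0.009766 + 0.01953 = 0.02930 kg·m².
T = 2π√(I/(mgd)) = 2π√(0.02930/(2.22 × 9.80 × 0.0938)) = 0.753 s.

0.753 s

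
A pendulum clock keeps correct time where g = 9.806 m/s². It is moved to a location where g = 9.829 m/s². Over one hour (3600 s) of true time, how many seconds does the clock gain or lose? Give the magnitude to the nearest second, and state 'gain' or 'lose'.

The clock's period scales as T ∝ 1/√g, so T'/T = √(9.806/9.829) = 0.998829.
In 3600 s of true time the clock registers 3600/0.998829 = 3604.2 s, so it gains 4 s.

gain 4 s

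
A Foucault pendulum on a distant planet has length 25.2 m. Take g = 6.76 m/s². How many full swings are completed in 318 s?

T = 2π√(L/g) = 2π√(25.2/6.76) = 12.13 s.
Number of complete oscillations = ⌊318/12.13⌋ = ⌊26.21⌋ = 26.

26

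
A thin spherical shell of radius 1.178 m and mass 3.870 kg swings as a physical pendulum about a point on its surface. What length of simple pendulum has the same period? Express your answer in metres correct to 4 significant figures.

The equivalent simple-pendulum length is L_eq = I/(md), where I is about the pivot and d = 1.1780 m.
I_cm = (2/3)mR² = 3.5802 kg·m², so I = I_cm + md² = 3.5802 + 5.3703 = 8.9506 kg·m².
L_eq = 8.9506/(3.870 × 1.1780) = 1.963 m.

1.963 m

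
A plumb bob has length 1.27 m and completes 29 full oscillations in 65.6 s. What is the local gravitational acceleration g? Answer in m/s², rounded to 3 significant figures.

9.80 m/s²

T = 65.6/29 = 2.262 s.
From T = 2π√(L/g), g = 4π²L/T² = 4π² × 1.27/2.262² = 9.80 m/s².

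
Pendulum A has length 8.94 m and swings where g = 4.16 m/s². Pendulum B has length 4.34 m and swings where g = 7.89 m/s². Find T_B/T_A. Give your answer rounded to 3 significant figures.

0.506

T = 2π√(L/g), so T_B/T_A = √((L_B/g_B)/(L_A/g_A)) = √((4.34/7.89)/(8.94/4.16)) = 0.506.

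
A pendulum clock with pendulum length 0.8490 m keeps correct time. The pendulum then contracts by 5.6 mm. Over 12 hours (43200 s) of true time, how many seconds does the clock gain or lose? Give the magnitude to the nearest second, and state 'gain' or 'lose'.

T ∝ √L, so T'/T = √(0.84340/0.8490) = 0.996697.
In 43200 s of true time the clock registers 43200/0.996697 = 43343.2 s, so it gains 143 s.

gain 143 s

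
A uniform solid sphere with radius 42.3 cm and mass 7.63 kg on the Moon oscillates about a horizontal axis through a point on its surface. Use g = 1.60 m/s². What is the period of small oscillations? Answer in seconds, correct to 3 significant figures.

I_cm = (2/5)mr² = 0.5461 kg·m². The pivot is at distance d = 0.423 m from the centre of mass.
By the parallel-axis theorem, I = I_cm + md² = 0.5461 + 1.365 = 1.911 kg·m².
T = 2π√(I/(mgd)) = 2π√(1.911/(7.63 × 1.60 × 0.423)) = 3.82 s.

3.82 s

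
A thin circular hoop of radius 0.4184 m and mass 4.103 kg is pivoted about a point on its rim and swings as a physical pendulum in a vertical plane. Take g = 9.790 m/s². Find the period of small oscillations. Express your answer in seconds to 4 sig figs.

1.837 s

I_cm = mr² = 0.71827 kg·m². The pivot is at distance d = 0.4184 m from the centre of mass.
By the parallel-axis theorem, I = I_cm + md² = 0.71827 + 0.71827 = 1.4365 kg·m².
T = 2π√(I/(mgd)) = 2π√(1.4365/(4.103 × 9.790 × 0.4184)) = 1.837 s.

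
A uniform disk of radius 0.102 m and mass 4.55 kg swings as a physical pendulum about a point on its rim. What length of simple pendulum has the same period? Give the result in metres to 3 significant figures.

0.153 m

The equivalent simple-pendulum length is L_eq = I/(md), where I is about the pivot and d = 0.1020 m.
I_cm = ½mR² = 0.02367 kg·m², so I = I_cm + md² = 0.02367 + 0.04734 = 0.07101 kg·m².
L_eq = 0.07101/(4.55 × 0.1020) = 0.153 m.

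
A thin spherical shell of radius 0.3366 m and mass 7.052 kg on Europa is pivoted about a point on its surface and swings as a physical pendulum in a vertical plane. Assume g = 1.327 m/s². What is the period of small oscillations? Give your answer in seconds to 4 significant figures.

4.085 s

I_cm = (2/3)mr² = 0.53266 kg·m². The pivot is at distance d = 0.3366 m from the centre of mass.
By the parallel-axis theorem, I = I_cm + md² = 0.53266 + 0.79899 = 1.3316 kg·m².
T = 2π√(I/(mgd)) = 2π√(1.3316/(7.052 × 1.327 × 0.3366)) = 4.085 s.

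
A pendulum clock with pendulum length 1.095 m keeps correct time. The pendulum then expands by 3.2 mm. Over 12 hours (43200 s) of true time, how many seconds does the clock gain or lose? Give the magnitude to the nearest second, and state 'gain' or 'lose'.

T ∝ √L, so T'/T = √(1.09820/1.095) = 1.00146.
In 43200 s of true time the clock registers 43200/1.00146 = 43137.0 s, so it loses 63 s.

lose 63 s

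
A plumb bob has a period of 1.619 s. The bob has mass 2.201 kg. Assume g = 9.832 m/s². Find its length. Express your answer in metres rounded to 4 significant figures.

From T = 2π√(L/g), L = gT²/(4π²) = 9.832 × 1.6190²/(4π²) = 0.6528 m.

0.6528 m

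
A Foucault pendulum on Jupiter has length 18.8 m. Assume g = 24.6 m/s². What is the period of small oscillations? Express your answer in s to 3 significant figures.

5.49 s

T = 2π√(L/g) = 2π√(18.8/24.6) = 2π × 0.8742 = 5.49 s.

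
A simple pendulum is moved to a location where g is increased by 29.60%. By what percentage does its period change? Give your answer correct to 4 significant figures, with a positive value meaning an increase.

T ∝ 1/√g, so T'/T = 1/√(1.2960) = 0.87841.
Percentage change in T = (0.87841 − 1) × 100% = -12.16%.

-12.16%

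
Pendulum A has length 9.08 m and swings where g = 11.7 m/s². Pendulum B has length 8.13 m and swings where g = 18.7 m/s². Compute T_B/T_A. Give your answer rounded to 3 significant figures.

0.748

T = 2π√(L/g), so T_B/T_A = √((L_B/g_B)/(L_A/g_A)) = √((8.13/18.7)/(9.08/11.7)) = 0.748.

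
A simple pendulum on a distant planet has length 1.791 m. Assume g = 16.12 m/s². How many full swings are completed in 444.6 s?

T = 2π√(L/g) = 2π√(1.791/16.12) = 2.0943 s.
Number of complete oscillations = ⌊444.6/2.0943⌋ = ⌊212.29⌋ = 212.

212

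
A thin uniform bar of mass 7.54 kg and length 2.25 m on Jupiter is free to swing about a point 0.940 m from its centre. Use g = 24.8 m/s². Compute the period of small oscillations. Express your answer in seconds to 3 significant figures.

For a physical pendulum T = 2π√(I/(mgd)), with d = 0.9400 m from pivot to centre of mass.
I_cm = mL²/12 = 7.54 × 2.25²/12 = 3.181 kg·m²; I = I_cm + md² = 3.181 + 7.54 × 0.9400² = 9.843 kg·m².
T = 2π√(9.843/(7.54 × 24.8 × 0.9400)) = 1.49 s.

1.49 s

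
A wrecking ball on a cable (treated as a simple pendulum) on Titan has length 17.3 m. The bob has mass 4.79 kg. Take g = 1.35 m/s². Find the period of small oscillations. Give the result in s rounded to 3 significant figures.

T = 2π√(L/g) = 2π√(17.3/1.35) = 2π × 3.580 = 22.5 s.

22.5 s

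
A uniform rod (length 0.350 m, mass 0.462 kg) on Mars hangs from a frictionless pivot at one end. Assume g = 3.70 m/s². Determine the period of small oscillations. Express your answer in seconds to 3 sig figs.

1.58 s

For a physical pendulum T = 2π√(I/(mgd)), with d = 0.1750 m from pivot to centre of mass.
I_cm = mL²/12 = 0.462 × 0.350²/12 = 0.004716 kg·m²; I = I_cm + md² = 0.004716 + 0.462 × 0.1750² = 0.01886 kg·m².
T = 2π√(0.01886/(0.462 × 3.70 × 0.1750)) = 1.58 s.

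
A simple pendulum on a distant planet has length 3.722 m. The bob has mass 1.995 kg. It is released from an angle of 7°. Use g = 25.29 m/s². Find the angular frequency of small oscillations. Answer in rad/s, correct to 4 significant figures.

2.607 rad/s

ω = √(g/L) = √(25.29/3.722) = 2.607 rad/s.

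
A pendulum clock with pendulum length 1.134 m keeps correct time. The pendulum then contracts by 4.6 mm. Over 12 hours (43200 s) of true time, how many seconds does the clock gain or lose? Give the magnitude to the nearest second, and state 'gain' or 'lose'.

gain 88 s

T ∝ √L, so T'/T = √(1.12940/1.134) = 0.997970.
In 43200 s of true time the clock registers 43200/0.997970 = 43287.9 s, so it gains 88 s.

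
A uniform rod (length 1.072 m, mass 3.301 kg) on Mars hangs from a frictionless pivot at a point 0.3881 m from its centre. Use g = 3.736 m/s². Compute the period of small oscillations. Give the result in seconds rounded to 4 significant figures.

2.590 s

For a physical pendulum T = 2π√(I/(mgd)), with d = 0.38810 m from pivot to centre of mass.
I_cm = mL²/12 = 3.301 × 1.072²/12 = 0.31612 kg·m²; I = I_cm + md² = 0.31612 + 3.301 × 0.38810² = 0.81332 kg·m².
T = 2π√(0.81332/(3.301 × 3.736 × 0.38810)) = 2.590 s.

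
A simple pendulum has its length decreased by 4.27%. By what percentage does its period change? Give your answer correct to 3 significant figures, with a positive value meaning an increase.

-2.16%

T ∝ √L, so T'/T = √(0.9573) = 0.9784.
Percentage change in T = (0.9784 − 1) × 100% = -2.16%.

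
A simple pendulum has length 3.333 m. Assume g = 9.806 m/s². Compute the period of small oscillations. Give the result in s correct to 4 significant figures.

T = 2π√(L/g) = 2π√(3.333/9.806) = 2π × 0.58300 = 3.663 s.

3.663 s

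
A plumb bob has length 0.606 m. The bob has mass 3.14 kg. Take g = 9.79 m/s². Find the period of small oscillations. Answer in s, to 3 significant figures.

T = 2π√(L/g) = 2π√(0.606/9.79) = 2π × 0.2488 = 1.56 s.

1.56 s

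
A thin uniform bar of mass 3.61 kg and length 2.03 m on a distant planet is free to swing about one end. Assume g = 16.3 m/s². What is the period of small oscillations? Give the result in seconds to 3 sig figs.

1.81 s

For a physical pendulum T = 2π√(I/(mgd)), with d = 1.015 m from pivot to centre of mass.
I_cm = mL²/12 = 3.61 × 2.03²/12 = 1.240 kg·m²; I = I_cm + md² = 1.240 + 3.61 × 1.015² = 4.959 kg·m².
T = 2π√(4.959/(3.61 × 16.3 × 1.015)) = 1.81 s.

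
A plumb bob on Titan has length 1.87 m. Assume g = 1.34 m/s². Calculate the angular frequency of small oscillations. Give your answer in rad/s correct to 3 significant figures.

ω = √(g/L) = √(1.34/1.87) = 0.847 rad/s.

0.847 rad/s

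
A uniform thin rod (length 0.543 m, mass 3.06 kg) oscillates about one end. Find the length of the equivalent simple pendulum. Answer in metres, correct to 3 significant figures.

0.362 m

The equivalent simple-pendulum length is L_eq = I/(md), where I is about the pivot and d = 0.2715 m.
I_cm = (1/12)mL² = 0.07519 kg·m², so I = I_cm + md² = 0.07519 + 0.2256 = 0.3007 kg·m².
L_eq = 0.3007/(3.06 × 0.2715) = 0.362 m.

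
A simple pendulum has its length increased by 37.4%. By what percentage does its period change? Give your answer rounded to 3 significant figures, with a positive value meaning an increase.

T ∝ √L, so T'/T = √(1.374) = 1.172.
Percentage change in T = (1.172 − 1) × 100% = 17.2%.

17.2%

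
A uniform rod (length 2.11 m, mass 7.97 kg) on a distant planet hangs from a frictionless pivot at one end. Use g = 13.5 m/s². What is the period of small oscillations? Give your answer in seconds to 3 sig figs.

2.03 s

For a physical pendulum T = 2π√(I/(mgd)), with d = 1.055 m from pivot to centre of mass.
I_cm = mL²/12 = 7.97 × 2.11²/12 = 2.957 kg·m²; I = I_cm + md² = 2.957 + 7.97 × 1.055² = 11.83 kg·m².
T = 2π√(11.83/(7.97 × 13.5 × 1.055)) = 2.03 s.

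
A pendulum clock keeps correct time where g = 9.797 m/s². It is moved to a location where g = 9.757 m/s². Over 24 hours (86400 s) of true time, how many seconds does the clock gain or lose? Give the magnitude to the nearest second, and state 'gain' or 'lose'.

The clock's period scales as T ∝ 1/√g, so T'/T = √(9.797/9.757) = 1.00205.
In 86400 s of true time the clock registers 86400/1.00205 = 86223.4 s, so it loses 177 s.

lose 177 s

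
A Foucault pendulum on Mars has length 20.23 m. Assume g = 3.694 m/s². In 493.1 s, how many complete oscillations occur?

T = 2π√(L/g) = 2π√(20.23/3.694) = 14.704 s.
Number of complete oscillations = ⌊493.1/14.704⌋ = ⌊33.536⌋ = 33.

33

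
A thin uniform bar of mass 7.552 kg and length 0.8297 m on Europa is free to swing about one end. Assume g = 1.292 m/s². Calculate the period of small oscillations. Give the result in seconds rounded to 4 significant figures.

4.111 s

For a physical pendulum T = 2π√(I/(mgd)), with d = 0.41485 m from pivot to centre of mass.
I_cm = mL²/12 = 7.552 × 0.8297²/12 = 0.43323 kg·m²; I = I_cm + md² = 0.43323 + 7.552 × 0.41485² = 1.7329 kg·m².
T = 2π√(1.7329/(7.552 × 1.292 × 0.41485)) = 4.111 s.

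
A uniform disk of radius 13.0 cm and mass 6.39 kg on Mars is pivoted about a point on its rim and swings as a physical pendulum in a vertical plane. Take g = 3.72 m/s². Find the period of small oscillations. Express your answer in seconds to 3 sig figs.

1.44 s

I_cm = ½mr² = 0.05400 kg·m². The pivot is at distance d = 0.130 m from the centre of mass.
By the parallel-axis theorem, I = I_cm + md² = 0.05400 + 0.1080 = 0.1620 kg·m².
T = 2π√(I/(mgd)) = 2π√(0.1620/(6.39 × 3.72 × 0.130)) = 1.44 s.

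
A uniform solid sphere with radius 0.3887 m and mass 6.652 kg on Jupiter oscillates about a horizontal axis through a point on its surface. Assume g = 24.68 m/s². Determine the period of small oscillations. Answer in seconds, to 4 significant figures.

0.9330 s

I_cm = (2/5)mr² = 0.40201 kg·m². The pivot is at distance d = 0.3887 m from the centre of mass.
By the parallel-axis theorem, I = I_cm + md² = 0.40201 + 1.0050 = 1.4070 kg·m².
T = 2π√(I/(mgd)) = 2π√(1.4070/(6.652 × 24.68 × 0.3887)) = 0.9330 s.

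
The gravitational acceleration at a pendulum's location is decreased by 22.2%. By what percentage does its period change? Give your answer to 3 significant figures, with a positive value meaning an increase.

13.4%

T ∝ 1/√g, so T'/T = 1/√(0.7780) = 1.134.
Percentage change in T = (1.134 − 1) × 100% = 13.4%.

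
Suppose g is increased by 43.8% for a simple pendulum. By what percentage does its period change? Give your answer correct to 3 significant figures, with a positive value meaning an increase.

-16.6%

T ∝ 1/√g, so T'/T = 1/√(1.438) = 0.8339.
Percentage change in T = (0.8339 − 1) × 100% = -16.6%.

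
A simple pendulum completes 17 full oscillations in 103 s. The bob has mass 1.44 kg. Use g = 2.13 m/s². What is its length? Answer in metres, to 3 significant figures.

1.98 m

T = 103/17 = 6.059 s.
From T = 2π√(L/g), L = gT²/(4π²) = 2.13 × 6.059²/(4π²) = 1.98 m.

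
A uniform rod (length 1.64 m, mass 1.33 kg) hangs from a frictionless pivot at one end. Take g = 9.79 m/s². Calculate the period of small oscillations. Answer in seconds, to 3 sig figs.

2.10 s

For a physical pendulum T = 2π√(I/(mgd)), with d = 0.8200 m from pivot to centre of mass.
I_cm = mL²/12 = 1.33 × 1.64²/12 = 0.2981 kg·m²; I = I_cm + md² = 0.2981 + 1.33 × 0.8200² = 1.192 kg·m².
T = 2π√(1.192/(1.33 × 9.79 × 0.8200)) = 2.10 s.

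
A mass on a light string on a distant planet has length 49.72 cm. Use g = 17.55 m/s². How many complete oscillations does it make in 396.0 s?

374

T = 2π√(L/g) = 2π√(0.4972/17.55) = 1.0576 s.
Number of complete oscillations = ⌊396.0/1.0576⌋ = ⌊374.45⌋ = 374.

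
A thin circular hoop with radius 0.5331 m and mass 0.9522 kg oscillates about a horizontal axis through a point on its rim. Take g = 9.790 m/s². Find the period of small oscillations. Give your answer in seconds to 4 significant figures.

2.074 s

I_cm = mr² = 0.27061 kg·m². The pivot is at distance d = 0.5331 m from the centre of mass.
By the parallel-axis theorem, I = I_cm + md² = 0.27061 + 0.27061 = 0.54122 kg·m².
T = 2π√(I/(mgd)) = 2π√(0.54122/(0.9522 × 9.790 × 0.5331)) = 2.074 s.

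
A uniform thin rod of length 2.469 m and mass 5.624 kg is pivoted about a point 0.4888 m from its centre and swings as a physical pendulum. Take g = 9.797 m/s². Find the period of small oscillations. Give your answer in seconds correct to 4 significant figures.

2.481 s

For a physical pendulum T = 2π√(I/(mgd)), with d = 0.48880 m from pivot to centre of mass.
I_cm = mL²/12 = 5.624 × 2.469²/12 = 2.8570 kg·m²; I = I_cm + md² = 2.8570 + 5.624 × 0.48880² = 4.2007 kg·m².
T = 2π√(4.2007/(5.624 × 9.797 × 0.48880)) = 2.481 s.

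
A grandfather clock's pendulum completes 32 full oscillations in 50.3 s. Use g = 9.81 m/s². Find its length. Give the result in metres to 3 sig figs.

T = 50.3/32 = 1.572 s.
From T = 2π√(L/g), L = gT²/(4π²) = 9.81 × 1.572²/(4π²) = 0.614 m.

0.614 m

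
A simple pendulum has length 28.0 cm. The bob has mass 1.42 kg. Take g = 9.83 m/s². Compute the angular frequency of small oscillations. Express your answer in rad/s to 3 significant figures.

5.93 rad/s

ω = √(g/L) = √(9.83/0.280) = 5.93 rad/s.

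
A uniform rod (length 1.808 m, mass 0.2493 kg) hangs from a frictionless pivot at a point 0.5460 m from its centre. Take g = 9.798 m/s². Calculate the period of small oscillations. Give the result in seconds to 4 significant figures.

2.052 s

For a physical pendulum T = 2π√(I/(mgd)), with d = 0.54600 m from pivot to centre of mass.
I_cm = mL²/12 = 0.2493 × 1.808²/12 = 0.067911 kg·m²; I = I_cm + md² = 0.067911 + 0.2493 × 0.54600² = 0.14223 kg·m².
T = 2π√(0.14223/(0.2493 × 9.798 × 0.54600)) = 2.052 s.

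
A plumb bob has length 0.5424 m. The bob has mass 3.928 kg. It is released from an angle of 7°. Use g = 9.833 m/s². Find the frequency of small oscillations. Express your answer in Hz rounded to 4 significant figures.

0.6776 Hz

T = 2π√(L/g) = 2π√(0.5424/9.833) = 1.4757 s, so f = 1/T = 0.6776 Hz.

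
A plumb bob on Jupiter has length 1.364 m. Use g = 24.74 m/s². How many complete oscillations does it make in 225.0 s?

T = 2π√(L/g) = 2π√(1.364/24.74) = 1.4753 s.
Number of complete oscillations = ⌊225.0/1.4753⌋ = ⌊152.51⌋ = 152.

152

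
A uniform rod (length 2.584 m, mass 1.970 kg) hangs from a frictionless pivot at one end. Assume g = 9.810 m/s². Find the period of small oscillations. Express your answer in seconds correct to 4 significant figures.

2.633 s

For a physical pendulum T = 2π√(I/(mgd)), with d = 1.2920 m from pivot to centre of mass.
I_cm = mL²/12 = 1.970 × 2.584²/12 = 1.0962 kg·m²; I = I_cm + md² = 1.0962 + 1.970 × 1.2920² = 4.3846 kg·m².
T = 2π√(4.3846/(1.970 × 9.810 × 1.2920)) = 2.633 s.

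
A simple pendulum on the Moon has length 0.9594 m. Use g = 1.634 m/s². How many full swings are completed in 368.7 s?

T = 2π√(L/g) = 2π√(0.9594/1.634) = 4.8145 s.
Number of complete oscillations = ⌊368.7/4.8145⌋ = ⌊76.581⌋ = 76.

76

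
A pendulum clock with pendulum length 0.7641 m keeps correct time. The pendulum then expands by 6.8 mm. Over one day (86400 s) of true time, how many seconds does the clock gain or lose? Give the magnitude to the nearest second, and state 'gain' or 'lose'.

T ∝ √L, so T'/T = √(0.77090/0.7641) = 1.00444.
In 86400 s of true time the clock registers 86400/1.00444 = 86018.1 s, so it loses 382 s.

lose 382 s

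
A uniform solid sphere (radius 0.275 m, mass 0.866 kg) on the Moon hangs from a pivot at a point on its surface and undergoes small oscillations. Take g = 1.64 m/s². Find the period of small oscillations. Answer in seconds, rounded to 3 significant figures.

3.04 s

I_cm = (2/5)mr² = 0.02620 kg·m². The pivot is at distance d = 0.275 m from the centre of mass.
By the parallel-axis theorem, I = I_cm + md² = 0.02620 + 0.06549 = 0.09169 kg·m².
T = 2π√(I/(mgd)) = 2π√(0.09169/(0.866 × 1.64 × 0.275)) = 3.04 s.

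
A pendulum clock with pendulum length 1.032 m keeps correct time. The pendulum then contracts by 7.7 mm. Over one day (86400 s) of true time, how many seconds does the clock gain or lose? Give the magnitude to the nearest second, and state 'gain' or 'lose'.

gain 324 s

T ∝ √L, so T'/T = √(1.02430/1.032) = 0.996262.
In 86400 s of true time the clock registers 86400/0.996262 = 86724.1 s, so it gains 324 s.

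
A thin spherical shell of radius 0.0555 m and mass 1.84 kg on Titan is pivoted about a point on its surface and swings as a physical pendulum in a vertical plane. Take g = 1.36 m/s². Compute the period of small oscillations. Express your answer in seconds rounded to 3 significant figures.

1.64 s

I_cm = (2/3)mr² = 0.003778 kg·m². The pivot is at distance d = 0.0555 m from the centre of mass.
By the parallel-axis theorem, I = I_cm + md² = 0.003778 + 0.005668 = 0.009446 kg·m².
T = 2π√(I/(mgd)) = 2π√(0.009446/(1.84 × 1.36 × 0.0555)) = 1.64 s.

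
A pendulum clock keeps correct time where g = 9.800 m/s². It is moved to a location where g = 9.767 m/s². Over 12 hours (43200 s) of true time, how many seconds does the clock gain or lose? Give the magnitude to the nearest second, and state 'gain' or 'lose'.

The clock's period scales as T ∝ 1/√g, so T'/T = √(9.800/9.767) = 1.00169.
In 43200 s of true time the clock registers 43200/1.00169 = 43127.2 s, so it loses 73 s.

lose 73 s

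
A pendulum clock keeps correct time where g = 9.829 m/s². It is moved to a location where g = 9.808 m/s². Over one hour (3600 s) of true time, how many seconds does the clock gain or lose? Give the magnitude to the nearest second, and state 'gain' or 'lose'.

The clock's period scales as T ∝ 1/√g, so T'/T = √(9.829/9.808) = 1.00107.
In 3600 s of true time the clock registers 3600/1.00107 = 3596.2 s, so it loses 4 s.

lose 4 s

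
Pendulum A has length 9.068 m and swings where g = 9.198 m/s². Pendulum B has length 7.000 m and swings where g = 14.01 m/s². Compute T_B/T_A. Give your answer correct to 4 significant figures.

T = 2π√(L/g), so T_B/T_A = √((L_B/g_B)/(L_A/g_A)) = √((7.000/14.01)/(9.068/9.198)) = 0.7119.

0.7119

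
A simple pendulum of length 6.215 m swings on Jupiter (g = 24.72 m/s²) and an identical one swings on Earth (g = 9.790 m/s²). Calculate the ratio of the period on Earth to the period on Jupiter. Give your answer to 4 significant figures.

T ∝ 1/√g, so T₂/T₁ = √(g₁/g₂) = √(24.72/9.790) = 1.589.

1.589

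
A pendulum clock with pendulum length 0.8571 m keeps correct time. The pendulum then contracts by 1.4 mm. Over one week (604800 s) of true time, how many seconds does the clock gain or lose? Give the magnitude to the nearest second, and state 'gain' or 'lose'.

gain 495 s

T ∝ √L, so T'/T = √(0.85570/0.8571) = 0.999183.
In 604800 s of true time the clock registers 604800/0.999183 = 605294.6 s, so it gains 495 s.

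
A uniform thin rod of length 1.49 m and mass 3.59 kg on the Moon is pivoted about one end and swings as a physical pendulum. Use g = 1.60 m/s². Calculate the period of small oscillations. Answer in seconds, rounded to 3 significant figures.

4.95 s

For a physical pendulum T = 2π√(I/(mgd)), with d = 0.7450 m from pivot to centre of mass.
I_cm = mL²/12 = 3.59 × 1.49²/12 = 0.6642 kg·m²; I = I_cm + md² = 0.6642 + 3.59 × 0.7450² = 2.657 kg·m².
T = 2π√(2.657/(3.59 × 1.60 × 0.7450)) = 4.95 s.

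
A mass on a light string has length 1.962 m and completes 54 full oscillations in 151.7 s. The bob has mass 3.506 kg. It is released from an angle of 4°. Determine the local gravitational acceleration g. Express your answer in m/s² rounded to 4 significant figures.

T = 151.7/54 = 2.8093 s.
From T = 2π√(L/g), g = 4π²L/T² = 4π² × 1.962/2.8093² = 9.815 m/s².

9.815 m/s²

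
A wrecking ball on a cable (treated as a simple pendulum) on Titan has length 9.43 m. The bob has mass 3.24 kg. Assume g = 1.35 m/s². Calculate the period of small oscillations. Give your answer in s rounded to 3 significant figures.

16.6 s

T = 2π√(L/g) = 2π√(9.43/1.35) = 2π × 2.643 = 16.6 s.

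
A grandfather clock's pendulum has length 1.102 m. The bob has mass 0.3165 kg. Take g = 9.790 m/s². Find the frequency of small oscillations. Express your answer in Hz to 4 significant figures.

T = 2π√(L/g) = 2π√(1.102/9.790) = 2.1080 s, so f = 1/T = 0.4744 Hz.

0.4744 Hz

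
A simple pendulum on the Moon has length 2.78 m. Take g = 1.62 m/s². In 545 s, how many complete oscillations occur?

66

T = 2π√(L/g) = 2π√(2.78/1.62) = 8.231 s.
Number of complete oscillations = ⌊545/8.231⌋ = ⌊66.21⌋ = 66.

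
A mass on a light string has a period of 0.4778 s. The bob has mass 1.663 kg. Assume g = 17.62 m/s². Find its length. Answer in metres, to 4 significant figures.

0.1019 m

From T = 2π√(L/g), L = gT²/(4π²) = 17.62 × 0.47780²/(4π²) = 0.1019 m.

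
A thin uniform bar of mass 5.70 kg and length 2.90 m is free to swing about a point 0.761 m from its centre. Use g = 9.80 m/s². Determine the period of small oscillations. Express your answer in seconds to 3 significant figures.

2.60 s

For a physical pendulum T = 2π√(I/(mgd)), with d = 0.7610 m from pivot to centre of mass.
I_cm = mL²/12 = 5.70 × 2.90²/12 = 3.995 kg·m²; I = I_cm + md² = 3.995 + 5.70 × 0.7610² = 7.296 kg·m².
T = 2π√(7.296/(5.70 × 9.80 × 0.7610)) = 2.60 s.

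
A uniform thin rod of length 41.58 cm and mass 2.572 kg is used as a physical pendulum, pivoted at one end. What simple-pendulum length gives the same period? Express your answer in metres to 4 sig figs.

The equivalent simple-pendulum length is L_eq = I/(md), where I is about the pivot and d = 0.20790 m.
I_cm = (1/12)mL² = 0.037056 kg·m², so I = I_cm + md² = 0.037056 + 0.11117 = 0.14822 kg·m².
L_eq = 0.14822/(2.572 × 0.20790) = 0.2772 m.

0.2772 m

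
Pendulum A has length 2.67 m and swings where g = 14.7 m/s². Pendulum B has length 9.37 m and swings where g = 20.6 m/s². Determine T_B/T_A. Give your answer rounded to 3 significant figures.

1.58

T = 2π√(L/g), so T_B/T_A = √((L_B/g_B)/(L_A/g_A)) = √((9.37/20.6)/(2.67/14.7)) = 1.58.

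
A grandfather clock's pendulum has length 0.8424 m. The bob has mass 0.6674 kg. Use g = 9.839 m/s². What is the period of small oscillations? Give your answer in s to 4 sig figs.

1.838 s

T = 2π√(L/g) = 2π√(0.8424/9.839) = 2π × 0.29261 = 1.838 s.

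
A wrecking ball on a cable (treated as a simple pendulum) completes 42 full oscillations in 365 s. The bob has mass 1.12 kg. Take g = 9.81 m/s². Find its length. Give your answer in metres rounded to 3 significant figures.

T = 365/42 = 8.690 s.
From T = 2π√(L/g), L = gT²/(4π²) = 9.81 × 8.690²/(4π²) = 18.8 m.

18.8 m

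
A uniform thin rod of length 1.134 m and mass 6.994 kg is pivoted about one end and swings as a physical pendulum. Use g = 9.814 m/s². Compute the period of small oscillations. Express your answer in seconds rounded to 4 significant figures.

1.744 s

For a physical pendulum T = 2π√(I/(mgd)), with d = 0.56700 m from pivot to centre of mass.
I_cm = mL²/12 = 6.994 × 1.134²/12 = 0.74950 kg·m²; I = I_cm + md² = 0.74950 + 6.994 × 0.56700² = 2.9980 kg·m².
T = 2π√(2.9980/(6.994 × 9.814 × 0.56700)) = 1.744 s.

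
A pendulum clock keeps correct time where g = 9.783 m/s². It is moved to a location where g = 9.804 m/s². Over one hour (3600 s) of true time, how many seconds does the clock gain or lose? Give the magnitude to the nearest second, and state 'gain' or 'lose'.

The clock's period scales as T ∝ 1/√g, so T'/T = √(9.783/9.804) = 0.998928.
In 3600 s of true time the clock registers 3600/0.998928 = 3603.9 s, so it gains 4 s.

gain 4 s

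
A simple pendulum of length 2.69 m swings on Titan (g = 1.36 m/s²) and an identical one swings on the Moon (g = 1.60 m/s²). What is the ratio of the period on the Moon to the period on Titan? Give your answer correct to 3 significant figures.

T ∝ 1/√g, so T₂/T₁ = √(g₁/g₂) = √(1.36/1.60) = 0.922.

0.922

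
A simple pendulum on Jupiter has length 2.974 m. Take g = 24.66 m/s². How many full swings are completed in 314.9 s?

T = 2π√(L/g) = 2π√(2.974/24.66) = 2.1820 s.
Number of complete oscillations = ⌊314.9/2.1820⌋ = ⌊144.32⌋ = 144.

144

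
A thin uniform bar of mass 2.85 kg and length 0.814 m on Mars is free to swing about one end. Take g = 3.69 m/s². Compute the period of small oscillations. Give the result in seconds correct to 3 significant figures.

For a physical pendulum T = 2π√(I/(mgd)), with d = 0.4070 m from pivot to centre of mass.
I_cm = mL²/12 = 2.85 × 0.814²/12 = 0.1574 kg·m²; I = I_cm + md² = 0.1574 + 2.85 × 0.4070² = 0.6295 kg·m².
T = 2π√(0.6295/(2.85 × 3.69 × 0.4070)) = 2.41 s.

2.41 s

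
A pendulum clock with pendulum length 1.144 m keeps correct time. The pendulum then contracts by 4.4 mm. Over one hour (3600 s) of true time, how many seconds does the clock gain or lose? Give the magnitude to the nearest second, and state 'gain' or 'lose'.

T ∝ √L, so T'/T = √(1.13960/1.144) = 0.998075.
In 3600 s of true time the clock registers 3600/0.998075 = 3606.9 s, so it gains 7 s.

gain 7 s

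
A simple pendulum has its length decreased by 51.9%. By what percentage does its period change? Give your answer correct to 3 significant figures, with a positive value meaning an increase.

T ∝ √L, so T'/T = √(0.4810) = 0.6935.
Percentage change in T = (0.6935 − 1) × 100% = -30.6%.

-30.6%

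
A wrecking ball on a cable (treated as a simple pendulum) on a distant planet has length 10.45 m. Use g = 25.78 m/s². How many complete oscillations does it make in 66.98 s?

16

T = 2π√(L/g) = 2π√(10.45/25.78) = 4.0003 s.
Number of complete oscillations = ⌊66.98/4.0003⌋ = ⌊16.744⌋ = 16.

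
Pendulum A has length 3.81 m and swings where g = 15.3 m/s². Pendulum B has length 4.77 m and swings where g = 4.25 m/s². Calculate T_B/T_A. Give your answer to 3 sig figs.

T = 2π√(L/g), so T_B/T_A = √((L_B/g_B)/(L_A/g_A)) = √((4.77/4.25)/(3.81/15.3)) = 2.12.

2.12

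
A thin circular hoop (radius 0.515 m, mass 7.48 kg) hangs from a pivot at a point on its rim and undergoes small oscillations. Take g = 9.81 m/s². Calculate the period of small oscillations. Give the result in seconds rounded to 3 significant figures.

I_cm = mr² = 1.984 kg·m². The pivot is at distance d = 0.515 m from the centre of mass.
By the parallel-axis theorem, I = I_cm + md² = 1.984 + 1.984 = 3.968 kg·m².
T = 2π√(I/(mgd)) = 2π√(3.968/(7.48 × 9.81 × 0.515)) = 2.04 s.

2.04 s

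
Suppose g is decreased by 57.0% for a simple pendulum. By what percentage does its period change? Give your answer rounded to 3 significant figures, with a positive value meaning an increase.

T ∝ 1/√g, so T'/T = 1/√(0.4300) = 1.525.
Percentage change in T = (1.525 − 1) × 100% = 52.5%.

52.5%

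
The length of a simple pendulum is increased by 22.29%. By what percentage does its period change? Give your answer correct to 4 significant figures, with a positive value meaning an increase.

T ∝ √L, so T'/T = √(1.2229) = 1.1058.
Percentage change in T = (1.1058 − 1) × 100% = 10.58%.

10.58%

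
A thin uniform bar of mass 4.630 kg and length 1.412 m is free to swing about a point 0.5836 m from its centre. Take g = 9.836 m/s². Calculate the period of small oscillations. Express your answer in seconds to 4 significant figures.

For a physical pendulum T = 2π√(I/(mgd)), with d = 0.58360 m from pivot to centre of mass.
I_cm = mL²/12 = 4.630 × 1.412²/12 = 0.76925 kg·m²; I = I_cm + md² = 0.76925 + 4.630 × 0.58360² = 2.3462 kg·m².
T = 2π√(2.3462/(4.630 × 9.836 × 0.58360)) = 1.867 s.

1.867 s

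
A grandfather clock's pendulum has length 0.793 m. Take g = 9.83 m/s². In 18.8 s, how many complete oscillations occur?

T = 2π√(L/g) = 2π√(0.793/9.83) = 1.785 s.
Number of complete oscillations = ⌊18.8/1.785⌋ = ⌊10.53⌋ = 10.

10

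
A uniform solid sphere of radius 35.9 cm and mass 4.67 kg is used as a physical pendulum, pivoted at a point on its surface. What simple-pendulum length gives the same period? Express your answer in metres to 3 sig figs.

0.503 m

The equivalent simple-pendulum length is L_eq = I/(md), where I is about the pivot and d = 0.3590 m.
I_cm = (2/5)mR² = 0.2407 kg·m², so I = I_cm + md² = 0.2407 + 0.6019 = 0.8426 kg·m².
L_eq = 0.8426/(4.67 × 0.3590) = 0.503 m.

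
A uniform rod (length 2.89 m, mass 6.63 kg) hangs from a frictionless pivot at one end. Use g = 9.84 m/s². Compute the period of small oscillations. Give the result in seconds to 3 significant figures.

For a physical pendulum T = 2π√(I/(mgd)), with d = 1.445 m from pivot to centre of mass.
I_cm = mL²/12 = 6.63 × 2.89²/12 = 4.615 kg·m²; I = I_cm + md² = 4.615 + 6.63 × 1.445² = 18.46 kg·m².
T = 2π√(18.46/(6.63 × 9.84 × 1.445)) = 2.78 s.

2.78 s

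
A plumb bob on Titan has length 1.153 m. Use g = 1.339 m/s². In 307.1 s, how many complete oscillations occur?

52

T = 2π√(L/g) = 2π√(1.153/1.339) = 5.8305 s.
Number of complete oscillations = ⌊307.1/5.8305⌋ = ⌊52.671⌋ = 52.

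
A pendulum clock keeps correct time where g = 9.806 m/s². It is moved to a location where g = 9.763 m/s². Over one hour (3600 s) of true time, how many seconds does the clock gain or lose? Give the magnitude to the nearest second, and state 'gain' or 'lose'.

lose 8 s

The clock's period scales as T ∝ 1/√g, so T'/T = √(9.806/9.763) = 1.00220.
In 3600 s of true time the clock registers 3600/1.00220 = 3592.1 s, so it loses 8 s.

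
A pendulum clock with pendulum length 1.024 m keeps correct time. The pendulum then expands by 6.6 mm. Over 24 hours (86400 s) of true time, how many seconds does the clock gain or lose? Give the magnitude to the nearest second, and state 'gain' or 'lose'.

lose 277 s

T ∝ √L, so T'/T = √(1.03060/1.024) = 1.00322.
In 86400 s of true time the clock registers 86400/1.00322 = 86122.9 s, so it loses 277 s.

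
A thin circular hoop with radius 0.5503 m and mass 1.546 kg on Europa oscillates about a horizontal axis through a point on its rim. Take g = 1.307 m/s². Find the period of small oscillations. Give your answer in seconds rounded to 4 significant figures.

I_cm = mr² = 0.46818 kg·m². The pivot is at distance d = 0.5503 m from the centre of mass.
By the parallel-axis theorem, I = I_cm + md² = 0.46818 + 0.46818 = 0.93635 kg·m².
T = 2π√(I/(mgd)) = 2π√(0.93635/(1.546 × 1.307 × 0.5503)) = 5.766 s.

5.766 s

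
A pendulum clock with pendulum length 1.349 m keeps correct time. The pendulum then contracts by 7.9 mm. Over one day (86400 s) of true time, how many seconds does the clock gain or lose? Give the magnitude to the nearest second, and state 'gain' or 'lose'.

T ∝ √L, so T'/T = √(1.34110/1.349) = 0.997068.
In 86400 s of true time the clock registers 86400/0.997068 = 86654.1 s, so it gains 254 s.

gain 254 s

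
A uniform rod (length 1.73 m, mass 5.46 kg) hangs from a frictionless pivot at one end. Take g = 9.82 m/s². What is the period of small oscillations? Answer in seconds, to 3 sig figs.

2.15 s

For a physical pendulum T = 2π√(I/(mgd)), with d = 0.8650 m from pivot to centre of mass.
I_cm = mL²/12 = 5.46 × 1.73²/12 = 1.362 kg·m²; I = I_cm + md² = 1.362 + 5.46 × 0.8650² = 5.447 kg·m².
T = 2π√(5.447/(5.46 × 9.82 × 0.8650)) = 2.15 s.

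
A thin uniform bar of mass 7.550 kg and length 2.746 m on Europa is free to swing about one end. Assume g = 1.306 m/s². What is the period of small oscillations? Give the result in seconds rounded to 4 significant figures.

7.439 s

For a physical pendulum T = 2π√(I/(mgd)), with d = 1.3730 m from pivot to centre of mass.
I_cm = mL²/12 = 7.550 × 2.746²/12 = 4.7442 kg·m²; I = I_cm + md² = 4.7442 + 7.550 × 1.3730² = 18.977 kg·m².
T = 2π√(18.977/(7.550 × 1.306 × 1.3730)) = 7.439 s.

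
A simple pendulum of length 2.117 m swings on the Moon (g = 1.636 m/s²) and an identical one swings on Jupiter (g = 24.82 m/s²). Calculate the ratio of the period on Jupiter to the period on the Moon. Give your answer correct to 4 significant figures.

T ∝ 1/√g, so T₂/T₁ = √(g₁/g₂) = √(1.636/24.82) = 0.2567.

0.2567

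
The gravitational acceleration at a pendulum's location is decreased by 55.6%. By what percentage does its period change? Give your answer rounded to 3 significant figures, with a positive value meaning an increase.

50.1%

T ∝ 1/√g, so T'/T = 1/√(0.4440) = 1.501.
Percentage change in T = (1.501 − 1) × 100% = 50.1%.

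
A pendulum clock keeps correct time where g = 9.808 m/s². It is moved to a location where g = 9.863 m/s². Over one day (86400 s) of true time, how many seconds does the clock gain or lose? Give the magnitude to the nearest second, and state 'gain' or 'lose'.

The clock's period scales as T ∝ 1/√g, so T'/T = √(9.808/9.863) = 0.997208.
In 86400 s of true time the clock registers 86400/0.997208 = 86641.9 s, so it gains 242 s.

gain 242 s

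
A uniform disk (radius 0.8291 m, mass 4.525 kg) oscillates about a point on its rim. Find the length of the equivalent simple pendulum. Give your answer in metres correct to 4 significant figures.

1.244 m

The equivalent simple-pendulum length is L_eq = I/(md), where I is about the pivot and d = 0.82910 m.
I_cm = ½mR² = 1.5553 kg·m², so I = I_cm + md² = 1.5553 + 3.1105 = 4.6658 kg·m².
L_eq = 4.6658/(4.525 × 0.82910) = 1.244 m.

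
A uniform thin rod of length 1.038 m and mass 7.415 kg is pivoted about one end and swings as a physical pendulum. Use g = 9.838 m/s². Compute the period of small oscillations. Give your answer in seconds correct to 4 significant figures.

For a physical pendulum T = 2π√(I/(mgd)), with d = 0.51900 m from pivot to centre of mass.
I_cm = mL²/12 = 7.415 × 1.038²/12 = 0.66577 kg·m²; I = I_cm + md² = 0.66577 + 7.415 × 0.51900² = 2.6631 kg·m².
T = 2π√(2.6631/(7.415 × 9.838 × 0.51900)) = 1.666 s.

1.666 s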